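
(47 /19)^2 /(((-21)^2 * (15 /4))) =8836 /2388015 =0.00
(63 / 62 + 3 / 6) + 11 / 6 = 623 / 186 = 3.35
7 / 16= 0.44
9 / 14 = 0.64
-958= -958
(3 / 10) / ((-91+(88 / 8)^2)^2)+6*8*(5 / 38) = 360019 / 57000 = 6.32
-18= -18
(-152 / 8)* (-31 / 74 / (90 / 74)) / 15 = 589 / 1350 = 0.44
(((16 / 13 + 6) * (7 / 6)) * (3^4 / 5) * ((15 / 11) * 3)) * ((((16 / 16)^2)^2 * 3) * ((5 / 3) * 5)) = 1998675 / 143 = 13976.75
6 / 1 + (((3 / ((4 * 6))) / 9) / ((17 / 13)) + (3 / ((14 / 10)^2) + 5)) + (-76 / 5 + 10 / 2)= 702089 / 299880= 2.34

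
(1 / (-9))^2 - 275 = -22274 / 81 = -274.99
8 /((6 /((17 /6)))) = 34 /9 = 3.78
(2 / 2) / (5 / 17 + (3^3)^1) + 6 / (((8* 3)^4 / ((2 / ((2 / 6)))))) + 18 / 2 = 2415197 / 267264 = 9.04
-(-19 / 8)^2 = -361 / 64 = -5.64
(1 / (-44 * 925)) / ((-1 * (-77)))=-0.00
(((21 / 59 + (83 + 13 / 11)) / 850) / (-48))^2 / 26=120406729 / 729193953945600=0.00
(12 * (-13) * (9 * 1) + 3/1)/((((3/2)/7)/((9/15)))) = -19614/5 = -3922.80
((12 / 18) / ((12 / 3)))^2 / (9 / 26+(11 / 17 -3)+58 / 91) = -1547 / 76266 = -0.02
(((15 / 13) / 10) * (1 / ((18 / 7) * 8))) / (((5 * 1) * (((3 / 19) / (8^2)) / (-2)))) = -532 / 585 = -0.91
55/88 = 5/8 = 0.62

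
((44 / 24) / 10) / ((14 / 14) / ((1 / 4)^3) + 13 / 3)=11 / 4100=0.00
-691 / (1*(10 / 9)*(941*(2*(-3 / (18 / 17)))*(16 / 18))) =0.13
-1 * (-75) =75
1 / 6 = 0.17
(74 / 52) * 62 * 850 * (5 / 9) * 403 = 151117250 / 9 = 16790805.56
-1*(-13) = 13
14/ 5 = 2.80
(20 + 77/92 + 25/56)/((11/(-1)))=-1.93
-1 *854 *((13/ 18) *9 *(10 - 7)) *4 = -66612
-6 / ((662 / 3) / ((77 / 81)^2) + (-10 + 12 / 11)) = -17787 / 697486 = -0.03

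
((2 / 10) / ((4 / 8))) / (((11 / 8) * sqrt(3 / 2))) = 16 * sqrt(6) / 165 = 0.24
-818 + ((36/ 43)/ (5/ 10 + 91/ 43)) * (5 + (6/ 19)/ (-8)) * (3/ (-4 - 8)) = -777477/ 950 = -818.40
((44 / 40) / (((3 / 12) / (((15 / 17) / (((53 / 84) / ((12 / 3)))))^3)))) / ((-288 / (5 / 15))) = -651974400 / 731432701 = -0.89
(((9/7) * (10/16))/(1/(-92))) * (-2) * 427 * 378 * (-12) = -286380360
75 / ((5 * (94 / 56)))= 420 / 47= 8.94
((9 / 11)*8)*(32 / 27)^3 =262144 / 24057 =10.90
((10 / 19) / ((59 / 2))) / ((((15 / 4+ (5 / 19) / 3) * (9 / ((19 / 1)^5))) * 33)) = 39617584 / 1022175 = 38.76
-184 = -184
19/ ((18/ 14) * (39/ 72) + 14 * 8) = 1064/ 6311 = 0.17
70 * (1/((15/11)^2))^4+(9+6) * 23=179840477459/512578125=350.85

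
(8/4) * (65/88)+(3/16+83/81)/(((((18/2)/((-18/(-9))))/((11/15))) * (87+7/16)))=1.48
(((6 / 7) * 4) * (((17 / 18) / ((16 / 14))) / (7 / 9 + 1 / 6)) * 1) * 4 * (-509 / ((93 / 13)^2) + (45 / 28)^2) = -49926239 / 565068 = -88.35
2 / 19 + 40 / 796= 588 / 3781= 0.16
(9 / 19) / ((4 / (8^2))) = 144 / 19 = 7.58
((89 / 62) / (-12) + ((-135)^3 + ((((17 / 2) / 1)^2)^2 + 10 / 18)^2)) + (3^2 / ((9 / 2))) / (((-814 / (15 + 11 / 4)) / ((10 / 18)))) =6486882809700185 / 261626112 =24794477.74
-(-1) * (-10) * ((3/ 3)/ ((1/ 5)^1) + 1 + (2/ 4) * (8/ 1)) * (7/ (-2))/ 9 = 350/ 9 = 38.89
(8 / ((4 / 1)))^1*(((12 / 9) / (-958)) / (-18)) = 2 / 12933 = 0.00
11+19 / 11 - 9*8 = -59.27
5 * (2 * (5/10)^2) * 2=5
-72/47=-1.53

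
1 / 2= 0.50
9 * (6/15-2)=-72/5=-14.40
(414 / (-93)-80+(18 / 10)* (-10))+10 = -2866 / 31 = -92.45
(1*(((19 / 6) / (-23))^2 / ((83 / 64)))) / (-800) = -361 / 19758150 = -0.00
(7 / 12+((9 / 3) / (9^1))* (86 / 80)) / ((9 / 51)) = 1921 / 360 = 5.34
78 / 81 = 26 / 27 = 0.96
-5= -5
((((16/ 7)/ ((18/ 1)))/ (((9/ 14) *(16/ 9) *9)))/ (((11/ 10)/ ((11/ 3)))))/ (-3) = -10/ 729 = -0.01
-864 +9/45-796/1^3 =-8299/5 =-1659.80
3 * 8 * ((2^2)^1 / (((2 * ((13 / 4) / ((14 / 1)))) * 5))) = 2688 / 65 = 41.35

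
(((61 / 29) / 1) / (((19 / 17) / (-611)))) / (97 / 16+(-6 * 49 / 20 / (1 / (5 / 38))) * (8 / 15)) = -228.57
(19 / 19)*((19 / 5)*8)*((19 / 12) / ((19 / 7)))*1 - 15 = 41 / 15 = 2.73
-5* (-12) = 60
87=87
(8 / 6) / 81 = 4 / 243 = 0.02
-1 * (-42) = 42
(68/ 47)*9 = 612/ 47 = 13.02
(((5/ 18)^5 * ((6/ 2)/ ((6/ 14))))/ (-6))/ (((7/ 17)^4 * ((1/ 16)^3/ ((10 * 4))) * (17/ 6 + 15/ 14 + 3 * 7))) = -668168000000/ 1513248723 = -441.55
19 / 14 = 1.36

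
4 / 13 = 0.31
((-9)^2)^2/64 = 6561/64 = 102.52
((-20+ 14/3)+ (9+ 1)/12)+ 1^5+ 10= -7/2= -3.50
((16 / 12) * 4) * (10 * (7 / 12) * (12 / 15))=224 / 9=24.89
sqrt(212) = 2 * sqrt(53) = 14.56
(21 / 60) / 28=1 / 80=0.01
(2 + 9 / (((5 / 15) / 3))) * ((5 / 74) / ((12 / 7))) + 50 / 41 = 163505 / 36408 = 4.49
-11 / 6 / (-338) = 11 / 2028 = 0.01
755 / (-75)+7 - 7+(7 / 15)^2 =-2216 / 225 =-9.85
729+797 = 1526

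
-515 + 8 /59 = -30377 /59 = -514.86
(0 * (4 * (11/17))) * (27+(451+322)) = 0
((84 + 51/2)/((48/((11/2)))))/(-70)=-0.18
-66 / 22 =-3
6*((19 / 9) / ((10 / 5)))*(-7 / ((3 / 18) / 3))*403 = -321594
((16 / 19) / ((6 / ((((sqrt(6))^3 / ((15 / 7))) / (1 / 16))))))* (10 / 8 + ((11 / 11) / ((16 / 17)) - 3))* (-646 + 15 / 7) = 793232* sqrt(6) / 285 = 6817.59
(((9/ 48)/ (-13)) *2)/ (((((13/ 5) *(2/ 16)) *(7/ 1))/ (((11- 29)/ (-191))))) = -270/ 225953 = -0.00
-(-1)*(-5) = -5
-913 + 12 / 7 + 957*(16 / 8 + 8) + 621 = 64958 / 7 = 9279.71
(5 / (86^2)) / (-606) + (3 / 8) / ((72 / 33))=6162677 / 35855808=0.17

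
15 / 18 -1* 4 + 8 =29 / 6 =4.83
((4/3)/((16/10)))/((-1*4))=-5/24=-0.21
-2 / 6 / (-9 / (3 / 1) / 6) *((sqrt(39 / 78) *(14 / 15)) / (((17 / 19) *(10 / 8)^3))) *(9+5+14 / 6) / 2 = 417088 *sqrt(2) / 286875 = 2.06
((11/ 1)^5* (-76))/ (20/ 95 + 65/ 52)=-930230576/ 111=-8380455.64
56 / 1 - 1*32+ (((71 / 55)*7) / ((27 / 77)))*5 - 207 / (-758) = 3133855 / 20466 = 153.12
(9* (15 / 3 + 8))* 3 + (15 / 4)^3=25839 / 64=403.73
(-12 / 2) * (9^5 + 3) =-354312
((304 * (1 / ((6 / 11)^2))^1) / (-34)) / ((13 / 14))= -64372 / 1989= -32.36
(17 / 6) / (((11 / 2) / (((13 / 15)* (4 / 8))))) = 221 / 990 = 0.22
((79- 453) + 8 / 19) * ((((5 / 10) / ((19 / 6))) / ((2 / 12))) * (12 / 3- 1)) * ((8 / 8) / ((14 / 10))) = -273780 / 361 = -758.39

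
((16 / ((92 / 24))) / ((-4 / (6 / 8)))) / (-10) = 0.08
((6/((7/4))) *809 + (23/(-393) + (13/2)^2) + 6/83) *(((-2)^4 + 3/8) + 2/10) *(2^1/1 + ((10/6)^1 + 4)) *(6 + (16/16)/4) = 65365419613975/29226624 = 2236502.57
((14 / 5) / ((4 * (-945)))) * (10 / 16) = -1 / 2160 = -0.00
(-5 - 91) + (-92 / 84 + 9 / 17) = -96.57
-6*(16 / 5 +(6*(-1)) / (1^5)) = 84 / 5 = 16.80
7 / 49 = 1 / 7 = 0.14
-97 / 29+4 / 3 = -175 / 87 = -2.01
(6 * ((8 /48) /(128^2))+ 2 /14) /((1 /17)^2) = 4736999 /114688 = 41.30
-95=-95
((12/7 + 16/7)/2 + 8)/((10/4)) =4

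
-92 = -92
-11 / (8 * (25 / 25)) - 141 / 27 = -475 / 72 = -6.60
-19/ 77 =-0.25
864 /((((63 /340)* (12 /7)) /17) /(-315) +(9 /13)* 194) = 189352800 /29434637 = 6.43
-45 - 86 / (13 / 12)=-1617 / 13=-124.38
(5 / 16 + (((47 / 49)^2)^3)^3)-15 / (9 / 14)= -2870044839915210377916709969967233 / 127283080601263366645393122316848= -22.55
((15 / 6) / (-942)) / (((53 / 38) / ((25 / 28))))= -0.00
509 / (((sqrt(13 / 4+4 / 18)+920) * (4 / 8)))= 6743232 / 6094055-6108 * sqrt(5) / 6094055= 1.10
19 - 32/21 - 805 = -16538/21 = -787.52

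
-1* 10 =-10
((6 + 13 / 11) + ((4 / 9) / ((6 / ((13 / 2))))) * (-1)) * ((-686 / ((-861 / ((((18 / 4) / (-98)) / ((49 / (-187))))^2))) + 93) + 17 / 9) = 635.95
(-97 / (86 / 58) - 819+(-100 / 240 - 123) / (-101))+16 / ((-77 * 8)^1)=-3544312361 / 4012932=-883.22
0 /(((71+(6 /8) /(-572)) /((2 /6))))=0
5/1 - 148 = -143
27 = 27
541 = 541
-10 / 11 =-0.91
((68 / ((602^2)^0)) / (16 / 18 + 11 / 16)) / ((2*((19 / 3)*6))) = 2448 / 4313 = 0.57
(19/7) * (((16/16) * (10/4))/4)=95/56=1.70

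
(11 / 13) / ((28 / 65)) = 55 / 28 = 1.96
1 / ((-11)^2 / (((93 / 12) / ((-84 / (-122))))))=1891 / 20328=0.09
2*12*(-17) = -408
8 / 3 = 2.67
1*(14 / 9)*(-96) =-448 / 3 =-149.33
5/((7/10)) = 7.14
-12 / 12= -1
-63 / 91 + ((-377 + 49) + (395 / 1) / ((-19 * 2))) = -339.09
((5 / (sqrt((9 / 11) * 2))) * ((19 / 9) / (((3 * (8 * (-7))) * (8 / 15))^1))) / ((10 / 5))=-475 * sqrt(22) / 48384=-0.05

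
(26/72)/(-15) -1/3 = -193/540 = -0.36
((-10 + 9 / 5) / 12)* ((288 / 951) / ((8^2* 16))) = -41 / 202880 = -0.00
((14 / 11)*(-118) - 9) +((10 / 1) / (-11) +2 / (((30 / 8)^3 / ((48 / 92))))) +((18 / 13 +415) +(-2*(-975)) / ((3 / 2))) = 1556.31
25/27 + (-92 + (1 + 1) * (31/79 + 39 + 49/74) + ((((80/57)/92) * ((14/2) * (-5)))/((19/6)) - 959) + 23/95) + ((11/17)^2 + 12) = -906612897545351/946881136035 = -957.47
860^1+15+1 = 876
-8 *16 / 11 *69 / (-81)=9.91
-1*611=-611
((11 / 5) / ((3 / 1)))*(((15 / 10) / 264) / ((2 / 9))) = 3 / 160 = 0.02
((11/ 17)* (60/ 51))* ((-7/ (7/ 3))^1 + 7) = 880/ 289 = 3.04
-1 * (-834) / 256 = 417 / 128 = 3.26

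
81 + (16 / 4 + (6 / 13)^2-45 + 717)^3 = 1492487865723529 / 4826809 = 309207981.03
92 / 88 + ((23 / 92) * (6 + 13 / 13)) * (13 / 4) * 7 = 7191 / 176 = 40.86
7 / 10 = 0.70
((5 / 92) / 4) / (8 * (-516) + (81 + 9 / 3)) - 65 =-96732485 / 1488192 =-65.00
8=8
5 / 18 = 0.28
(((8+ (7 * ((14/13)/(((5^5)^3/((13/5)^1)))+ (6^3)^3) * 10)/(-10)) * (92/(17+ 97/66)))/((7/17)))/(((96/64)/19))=-611919796855468755571104/56610107421875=-10809373532.81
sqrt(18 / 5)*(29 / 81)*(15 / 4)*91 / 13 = 17.83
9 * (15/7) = 135/7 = 19.29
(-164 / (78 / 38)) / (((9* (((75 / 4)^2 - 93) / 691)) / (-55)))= 1894777280 / 1452087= 1304.86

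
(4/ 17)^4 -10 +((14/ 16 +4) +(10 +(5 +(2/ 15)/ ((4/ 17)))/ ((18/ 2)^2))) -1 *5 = -43197667/ 811824120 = -0.05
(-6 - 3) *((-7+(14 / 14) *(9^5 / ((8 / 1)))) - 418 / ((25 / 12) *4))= -13183137 / 200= -65915.68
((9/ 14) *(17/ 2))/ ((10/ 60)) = 459/ 14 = 32.79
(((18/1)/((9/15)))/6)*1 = 5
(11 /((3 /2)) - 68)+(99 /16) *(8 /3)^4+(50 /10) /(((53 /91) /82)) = 456100 /477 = 956.18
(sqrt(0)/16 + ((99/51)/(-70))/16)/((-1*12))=11/76160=0.00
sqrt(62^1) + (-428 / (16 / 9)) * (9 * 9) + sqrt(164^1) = -78003 / 4 + sqrt(62) + 2 * sqrt(41) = -19480.07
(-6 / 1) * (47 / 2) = -141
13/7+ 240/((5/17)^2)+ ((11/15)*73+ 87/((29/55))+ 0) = 314453/105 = 2994.79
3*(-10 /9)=-10 /3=-3.33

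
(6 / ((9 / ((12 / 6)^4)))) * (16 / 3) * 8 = 455.11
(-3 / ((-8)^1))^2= 9 / 64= 0.14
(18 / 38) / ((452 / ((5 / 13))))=45 / 111644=0.00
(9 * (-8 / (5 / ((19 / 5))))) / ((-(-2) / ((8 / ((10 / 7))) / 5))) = -19152 / 625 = -30.64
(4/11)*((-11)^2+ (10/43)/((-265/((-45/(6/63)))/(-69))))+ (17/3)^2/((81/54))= 37229714/676863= 55.00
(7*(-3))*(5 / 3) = -35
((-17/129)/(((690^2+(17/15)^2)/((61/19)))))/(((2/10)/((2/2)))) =-388875/87519318613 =-0.00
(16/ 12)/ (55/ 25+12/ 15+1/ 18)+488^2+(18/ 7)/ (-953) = 87376383434/ 366905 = 238144.43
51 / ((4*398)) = 0.03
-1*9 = -9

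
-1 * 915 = -915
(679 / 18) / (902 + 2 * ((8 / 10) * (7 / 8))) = 3395 / 81306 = 0.04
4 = 4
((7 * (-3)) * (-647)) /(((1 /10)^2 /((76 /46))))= 51630600 /23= 2244808.70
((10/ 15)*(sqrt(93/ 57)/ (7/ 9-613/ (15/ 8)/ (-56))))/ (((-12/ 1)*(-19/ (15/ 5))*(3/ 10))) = 0.01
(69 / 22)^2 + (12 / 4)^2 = 9117 / 484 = 18.84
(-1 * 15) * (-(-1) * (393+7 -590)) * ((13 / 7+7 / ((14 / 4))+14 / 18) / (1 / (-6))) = -554800 / 7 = -79257.14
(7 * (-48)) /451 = -0.75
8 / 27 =0.30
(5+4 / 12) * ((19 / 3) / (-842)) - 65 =-246437 / 3789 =-65.04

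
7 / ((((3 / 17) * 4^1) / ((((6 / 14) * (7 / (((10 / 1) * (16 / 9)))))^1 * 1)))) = 1071 / 640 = 1.67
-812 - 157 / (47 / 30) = -42874 / 47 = -912.21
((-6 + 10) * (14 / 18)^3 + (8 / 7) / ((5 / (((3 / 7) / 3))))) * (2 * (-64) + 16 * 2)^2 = 350179328 / 19845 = 17645.72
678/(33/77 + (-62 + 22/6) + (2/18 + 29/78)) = -1110564/94057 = -11.81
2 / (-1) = -2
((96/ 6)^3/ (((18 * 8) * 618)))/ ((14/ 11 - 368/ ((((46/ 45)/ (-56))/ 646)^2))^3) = -259108432/ 551146919008357310331732563396581103081247939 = -0.00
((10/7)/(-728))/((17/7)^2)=-5/15028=-0.00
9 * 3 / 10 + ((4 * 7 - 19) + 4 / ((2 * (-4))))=56 / 5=11.20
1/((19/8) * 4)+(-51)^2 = 2601.11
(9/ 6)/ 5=3/ 10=0.30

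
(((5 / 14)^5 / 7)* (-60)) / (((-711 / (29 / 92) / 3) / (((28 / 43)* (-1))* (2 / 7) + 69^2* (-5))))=-1.58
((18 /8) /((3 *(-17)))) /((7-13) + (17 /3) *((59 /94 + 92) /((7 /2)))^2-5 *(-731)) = -974169 /168212664880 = -0.00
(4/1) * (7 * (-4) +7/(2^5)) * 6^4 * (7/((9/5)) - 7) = 448056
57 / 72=19 / 24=0.79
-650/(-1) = 650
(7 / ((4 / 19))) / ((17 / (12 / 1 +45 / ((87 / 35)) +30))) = 231819 / 1972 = 117.56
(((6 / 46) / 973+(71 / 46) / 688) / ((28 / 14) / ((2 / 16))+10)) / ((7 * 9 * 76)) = 73211 / 3833421725952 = 0.00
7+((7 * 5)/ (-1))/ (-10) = 21/ 2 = 10.50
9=9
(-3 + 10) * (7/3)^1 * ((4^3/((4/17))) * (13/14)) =12376/3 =4125.33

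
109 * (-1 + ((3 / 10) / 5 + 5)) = 22127 / 50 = 442.54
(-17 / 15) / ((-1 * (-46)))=-17 / 690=-0.02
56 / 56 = 1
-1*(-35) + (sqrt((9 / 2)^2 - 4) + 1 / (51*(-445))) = 39.03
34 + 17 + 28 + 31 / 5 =426 / 5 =85.20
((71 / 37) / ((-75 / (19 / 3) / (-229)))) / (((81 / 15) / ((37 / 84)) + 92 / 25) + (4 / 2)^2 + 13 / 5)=308921 / 187641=1.65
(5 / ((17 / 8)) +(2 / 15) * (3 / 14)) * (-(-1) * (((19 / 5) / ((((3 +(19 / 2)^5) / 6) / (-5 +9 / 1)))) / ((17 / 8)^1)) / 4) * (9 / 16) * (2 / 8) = 5815368 / 125233562125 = 0.00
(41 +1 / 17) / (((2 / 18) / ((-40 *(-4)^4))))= -64327680 / 17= -3783981.18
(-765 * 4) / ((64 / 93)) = -71145 / 16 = -4446.56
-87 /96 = -29 /32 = -0.91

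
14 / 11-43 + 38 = -41 / 11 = -3.73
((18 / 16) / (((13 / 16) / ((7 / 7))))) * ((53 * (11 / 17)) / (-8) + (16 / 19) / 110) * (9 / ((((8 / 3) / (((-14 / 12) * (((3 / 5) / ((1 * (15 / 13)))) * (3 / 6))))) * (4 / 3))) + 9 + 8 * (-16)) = 2097689353011 / 2956096000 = 709.61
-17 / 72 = -0.24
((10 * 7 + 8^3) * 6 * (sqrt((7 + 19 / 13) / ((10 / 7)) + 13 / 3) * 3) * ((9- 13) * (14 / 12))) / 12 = -27160 * sqrt(39) / 13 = -13047.24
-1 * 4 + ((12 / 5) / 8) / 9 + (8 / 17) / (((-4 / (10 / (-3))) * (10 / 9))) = -1843 / 510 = -3.61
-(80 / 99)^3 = -0.53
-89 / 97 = -0.92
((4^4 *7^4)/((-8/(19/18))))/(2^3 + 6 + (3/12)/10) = -29196160/5049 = -5782.56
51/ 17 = 3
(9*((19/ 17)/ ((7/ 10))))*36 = 61560/ 119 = 517.31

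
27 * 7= 189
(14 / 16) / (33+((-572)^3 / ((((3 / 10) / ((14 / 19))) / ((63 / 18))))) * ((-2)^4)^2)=-399 / 187808013337912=-0.00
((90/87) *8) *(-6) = -1440/29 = -49.66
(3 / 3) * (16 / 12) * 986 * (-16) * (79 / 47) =-4985216 / 141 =-35356.14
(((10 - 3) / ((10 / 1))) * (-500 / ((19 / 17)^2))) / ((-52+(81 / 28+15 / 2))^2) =-3172064 / 19598329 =-0.16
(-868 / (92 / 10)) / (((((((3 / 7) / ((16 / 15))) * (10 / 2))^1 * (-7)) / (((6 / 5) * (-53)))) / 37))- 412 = -27945068 / 1725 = -16200.04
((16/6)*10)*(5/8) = 50/3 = 16.67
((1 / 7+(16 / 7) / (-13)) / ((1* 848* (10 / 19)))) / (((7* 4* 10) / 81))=-4617 / 216070400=-0.00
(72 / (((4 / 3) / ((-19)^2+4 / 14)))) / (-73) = -136566 / 511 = -267.25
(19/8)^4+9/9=134417/4096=32.82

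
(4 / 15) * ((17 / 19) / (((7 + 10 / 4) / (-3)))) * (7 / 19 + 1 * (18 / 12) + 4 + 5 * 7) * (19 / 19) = -105604 / 34295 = -3.08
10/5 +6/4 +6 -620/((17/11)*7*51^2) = 5867221/619038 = 9.48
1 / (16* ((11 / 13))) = 13 / 176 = 0.07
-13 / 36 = -0.36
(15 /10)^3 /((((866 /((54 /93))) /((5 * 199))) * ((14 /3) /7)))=3.38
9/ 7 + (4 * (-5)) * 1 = -131/ 7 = -18.71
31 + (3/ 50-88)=-56.94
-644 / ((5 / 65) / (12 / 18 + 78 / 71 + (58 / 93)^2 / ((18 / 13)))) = -94675247576 / 5526711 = -17130.49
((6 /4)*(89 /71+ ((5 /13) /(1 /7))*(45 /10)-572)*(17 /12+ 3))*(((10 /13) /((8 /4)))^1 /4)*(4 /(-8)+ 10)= -3380.66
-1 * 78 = -78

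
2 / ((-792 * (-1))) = 1 / 396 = 0.00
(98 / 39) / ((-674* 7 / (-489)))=1141 / 4381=0.26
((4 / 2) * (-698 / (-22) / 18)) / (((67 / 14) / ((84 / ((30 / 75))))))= 154.69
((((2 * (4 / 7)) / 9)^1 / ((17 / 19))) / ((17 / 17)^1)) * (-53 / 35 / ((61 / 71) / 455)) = -7435688 / 65331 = -113.82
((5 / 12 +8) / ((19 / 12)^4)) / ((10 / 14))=1221696 / 651605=1.87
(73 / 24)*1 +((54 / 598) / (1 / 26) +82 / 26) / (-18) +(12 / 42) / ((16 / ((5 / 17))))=2.74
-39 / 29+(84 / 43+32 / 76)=24397 / 23693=1.03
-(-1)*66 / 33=2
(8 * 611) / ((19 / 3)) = 14664 / 19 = 771.79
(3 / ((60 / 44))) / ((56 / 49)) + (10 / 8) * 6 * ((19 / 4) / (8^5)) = 2524561 / 1310720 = 1.93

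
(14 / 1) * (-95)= -1330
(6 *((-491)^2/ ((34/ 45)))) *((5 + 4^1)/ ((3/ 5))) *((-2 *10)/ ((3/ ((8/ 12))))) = -2169729000/ 17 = -127631117.65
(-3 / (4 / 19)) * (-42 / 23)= 1197 / 46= 26.02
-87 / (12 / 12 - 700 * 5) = 87 / 3499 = 0.02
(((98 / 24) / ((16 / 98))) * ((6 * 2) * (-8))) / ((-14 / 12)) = 2058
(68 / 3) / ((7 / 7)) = 68 / 3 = 22.67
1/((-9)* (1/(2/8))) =-1/36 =-0.03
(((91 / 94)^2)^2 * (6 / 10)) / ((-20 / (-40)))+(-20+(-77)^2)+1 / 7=8075165069541 / 1366310680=5910.20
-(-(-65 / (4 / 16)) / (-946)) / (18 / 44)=260 / 387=0.67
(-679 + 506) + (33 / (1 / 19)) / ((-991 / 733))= -631034 / 991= -636.76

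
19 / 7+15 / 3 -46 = -268 / 7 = -38.29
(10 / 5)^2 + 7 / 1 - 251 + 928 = 688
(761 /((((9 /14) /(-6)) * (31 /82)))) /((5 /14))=-24461584 /465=-52605.56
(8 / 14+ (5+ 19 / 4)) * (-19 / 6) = -5491 / 168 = -32.68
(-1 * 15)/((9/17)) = -85/3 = -28.33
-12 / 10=-6 / 5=-1.20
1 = 1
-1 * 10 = -10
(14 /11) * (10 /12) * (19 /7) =95 /33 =2.88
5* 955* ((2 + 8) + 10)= 95500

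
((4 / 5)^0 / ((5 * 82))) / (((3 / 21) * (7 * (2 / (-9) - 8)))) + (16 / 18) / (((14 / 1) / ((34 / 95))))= 162895 / 7263396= 0.02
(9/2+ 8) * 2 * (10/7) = 250/7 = 35.71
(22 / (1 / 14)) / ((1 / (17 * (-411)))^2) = 15035996052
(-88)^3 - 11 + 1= -681482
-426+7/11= -4679/11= -425.36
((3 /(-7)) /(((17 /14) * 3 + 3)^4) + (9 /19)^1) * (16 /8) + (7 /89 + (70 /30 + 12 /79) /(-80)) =265022260906969 /266484053237040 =0.99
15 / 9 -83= -244 / 3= -81.33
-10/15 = -2/3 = -0.67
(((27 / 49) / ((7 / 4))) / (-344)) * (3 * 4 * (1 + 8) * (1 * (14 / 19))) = -2916 / 40033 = -0.07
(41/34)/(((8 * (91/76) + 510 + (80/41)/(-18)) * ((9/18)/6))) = 862353/30957068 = 0.03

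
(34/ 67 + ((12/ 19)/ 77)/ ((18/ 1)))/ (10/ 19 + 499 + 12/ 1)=149360/ 150420963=0.00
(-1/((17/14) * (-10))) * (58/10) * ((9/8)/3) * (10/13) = 609/4420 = 0.14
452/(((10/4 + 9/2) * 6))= 226/21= 10.76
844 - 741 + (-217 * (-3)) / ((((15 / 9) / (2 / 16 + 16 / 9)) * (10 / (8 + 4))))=99487 / 100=994.87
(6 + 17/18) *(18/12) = 125/12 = 10.42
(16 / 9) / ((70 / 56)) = 64 / 45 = 1.42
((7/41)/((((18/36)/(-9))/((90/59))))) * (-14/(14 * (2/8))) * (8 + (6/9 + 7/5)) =188.77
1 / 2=0.50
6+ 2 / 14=43 / 7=6.14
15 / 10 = 3 / 2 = 1.50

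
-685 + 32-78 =-731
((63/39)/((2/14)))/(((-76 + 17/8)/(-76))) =29792/2561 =11.63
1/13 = 0.08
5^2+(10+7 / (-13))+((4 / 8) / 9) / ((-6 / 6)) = 8051 / 234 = 34.41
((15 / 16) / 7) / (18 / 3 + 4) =3 / 224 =0.01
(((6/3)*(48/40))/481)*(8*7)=672/2405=0.28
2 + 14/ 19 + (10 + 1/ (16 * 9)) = 34867/ 2736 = 12.74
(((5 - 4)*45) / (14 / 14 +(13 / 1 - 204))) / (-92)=9 / 3496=0.00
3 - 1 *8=-5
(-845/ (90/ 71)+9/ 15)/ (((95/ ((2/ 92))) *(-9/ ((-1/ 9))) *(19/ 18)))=-59941/ 33627150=-0.00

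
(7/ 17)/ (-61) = -7/ 1037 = -0.01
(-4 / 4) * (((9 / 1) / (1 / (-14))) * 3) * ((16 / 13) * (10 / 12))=5040 / 13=387.69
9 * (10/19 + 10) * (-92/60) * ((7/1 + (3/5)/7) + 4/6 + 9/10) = -1256.87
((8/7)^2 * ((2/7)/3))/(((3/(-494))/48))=-1011712/1029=-983.20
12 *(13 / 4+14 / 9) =173 / 3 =57.67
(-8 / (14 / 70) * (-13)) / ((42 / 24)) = 2080 / 7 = 297.14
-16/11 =-1.45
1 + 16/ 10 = 13/ 5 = 2.60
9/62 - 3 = -177/62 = -2.85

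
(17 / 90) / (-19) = -17 / 1710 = -0.01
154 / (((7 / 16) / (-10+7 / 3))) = -8096 / 3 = -2698.67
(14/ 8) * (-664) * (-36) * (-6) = -250992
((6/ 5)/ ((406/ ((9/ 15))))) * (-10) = -18/ 1015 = -0.02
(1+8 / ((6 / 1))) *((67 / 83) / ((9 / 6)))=938 / 747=1.26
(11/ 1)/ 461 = 0.02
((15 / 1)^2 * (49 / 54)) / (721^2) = 25 / 63654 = 0.00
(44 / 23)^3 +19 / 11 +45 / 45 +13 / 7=10854119 / 936859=11.59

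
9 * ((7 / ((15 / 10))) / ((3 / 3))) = 42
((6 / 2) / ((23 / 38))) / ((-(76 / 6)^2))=-0.03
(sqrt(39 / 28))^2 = 39 / 28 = 1.39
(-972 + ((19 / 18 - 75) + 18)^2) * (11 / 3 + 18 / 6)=14385.21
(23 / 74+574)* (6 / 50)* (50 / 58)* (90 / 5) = 1147473 / 1073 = 1069.41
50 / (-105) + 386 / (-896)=-1219 / 1344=-0.91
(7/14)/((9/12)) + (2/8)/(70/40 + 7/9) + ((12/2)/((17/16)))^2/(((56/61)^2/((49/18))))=8187065/78897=103.77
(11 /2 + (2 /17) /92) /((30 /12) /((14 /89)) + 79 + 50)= 60228 /1586287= 0.04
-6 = -6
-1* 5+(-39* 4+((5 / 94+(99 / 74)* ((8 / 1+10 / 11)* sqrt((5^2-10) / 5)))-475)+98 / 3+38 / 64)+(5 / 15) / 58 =-26286519 / 43616+441* sqrt(3) / 37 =-582.04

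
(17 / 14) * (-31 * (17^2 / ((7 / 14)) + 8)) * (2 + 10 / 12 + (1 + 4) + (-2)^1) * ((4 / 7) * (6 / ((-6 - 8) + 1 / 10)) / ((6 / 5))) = 77205500 / 2919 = 26449.30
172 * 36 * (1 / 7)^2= 6192 / 49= 126.37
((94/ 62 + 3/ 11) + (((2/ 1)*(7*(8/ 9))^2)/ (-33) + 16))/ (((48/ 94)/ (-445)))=-13381479745/ 994356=-13457.43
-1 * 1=-1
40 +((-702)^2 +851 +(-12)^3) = 491967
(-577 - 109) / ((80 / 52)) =-4459 / 10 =-445.90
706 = 706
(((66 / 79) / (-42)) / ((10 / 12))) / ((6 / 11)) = -121 / 2765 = -0.04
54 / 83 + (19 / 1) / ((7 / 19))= 30341 / 581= 52.22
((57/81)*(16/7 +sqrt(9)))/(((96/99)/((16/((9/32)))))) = 123728/567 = 218.22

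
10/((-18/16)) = -80/9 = -8.89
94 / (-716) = -47 / 358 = -0.13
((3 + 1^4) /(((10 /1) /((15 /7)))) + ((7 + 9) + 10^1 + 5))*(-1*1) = -223 /7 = -31.86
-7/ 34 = -0.21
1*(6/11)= 6/11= 0.55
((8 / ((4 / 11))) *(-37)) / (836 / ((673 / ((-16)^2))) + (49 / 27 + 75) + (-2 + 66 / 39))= -2.06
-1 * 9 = -9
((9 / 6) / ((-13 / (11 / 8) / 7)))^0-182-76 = -257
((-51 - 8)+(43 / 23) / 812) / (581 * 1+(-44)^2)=-1101841 / 47007492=-0.02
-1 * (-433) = 433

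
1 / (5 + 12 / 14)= 7 / 41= 0.17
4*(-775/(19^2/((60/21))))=-62000/2527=-24.54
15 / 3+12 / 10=31 / 5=6.20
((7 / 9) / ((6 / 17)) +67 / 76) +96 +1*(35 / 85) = 3470855 / 34884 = 99.50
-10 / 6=-5 / 3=-1.67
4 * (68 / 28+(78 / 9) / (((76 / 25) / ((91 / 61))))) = 650486 / 24339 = 26.73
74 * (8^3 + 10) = 38628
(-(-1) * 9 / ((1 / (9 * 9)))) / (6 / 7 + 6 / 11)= 2079 / 4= 519.75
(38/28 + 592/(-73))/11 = -6901/11242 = -0.61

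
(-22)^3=-10648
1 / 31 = 0.03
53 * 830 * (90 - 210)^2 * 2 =1266912000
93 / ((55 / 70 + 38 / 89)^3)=52.15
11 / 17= 0.65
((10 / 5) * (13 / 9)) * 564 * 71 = 347048 / 3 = 115682.67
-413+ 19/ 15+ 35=-5651/ 15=-376.73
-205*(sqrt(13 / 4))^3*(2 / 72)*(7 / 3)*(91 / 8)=-1697605*sqrt(13) / 6912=-885.53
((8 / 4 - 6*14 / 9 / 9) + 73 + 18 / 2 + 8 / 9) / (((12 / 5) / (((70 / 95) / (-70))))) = -566 / 1539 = -0.37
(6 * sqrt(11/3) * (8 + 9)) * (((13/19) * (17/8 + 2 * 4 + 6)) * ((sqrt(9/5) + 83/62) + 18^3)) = 12573101.75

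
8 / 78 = 4 / 39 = 0.10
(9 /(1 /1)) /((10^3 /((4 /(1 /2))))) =0.07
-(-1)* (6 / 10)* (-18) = -54 / 5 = -10.80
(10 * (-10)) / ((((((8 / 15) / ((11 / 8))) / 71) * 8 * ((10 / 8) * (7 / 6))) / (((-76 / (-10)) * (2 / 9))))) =-74195 / 28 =-2649.82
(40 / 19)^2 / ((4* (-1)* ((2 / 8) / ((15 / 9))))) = -8000 / 1083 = -7.39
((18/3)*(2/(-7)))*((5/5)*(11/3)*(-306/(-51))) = -264/7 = -37.71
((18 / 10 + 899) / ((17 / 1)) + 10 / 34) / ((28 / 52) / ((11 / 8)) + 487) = 647647 / 5924245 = 0.11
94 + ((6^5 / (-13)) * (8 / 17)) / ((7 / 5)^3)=-650518 / 75803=-8.58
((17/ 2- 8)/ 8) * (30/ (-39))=-5/ 104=-0.05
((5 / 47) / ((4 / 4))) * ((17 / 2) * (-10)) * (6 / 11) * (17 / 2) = -21675 / 517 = -41.92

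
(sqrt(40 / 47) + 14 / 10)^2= 5.39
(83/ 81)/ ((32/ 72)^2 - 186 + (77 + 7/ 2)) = -166/ 17059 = -0.01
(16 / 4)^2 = 16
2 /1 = 2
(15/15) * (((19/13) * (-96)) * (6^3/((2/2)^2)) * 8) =-242451.69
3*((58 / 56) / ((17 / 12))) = 261 / 119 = 2.19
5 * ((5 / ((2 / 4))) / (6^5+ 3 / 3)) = 50 / 7777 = 0.01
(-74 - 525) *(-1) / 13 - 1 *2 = 44.08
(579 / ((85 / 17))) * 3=1737 / 5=347.40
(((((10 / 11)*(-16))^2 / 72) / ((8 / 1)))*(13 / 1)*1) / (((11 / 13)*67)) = 67600 / 802593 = 0.08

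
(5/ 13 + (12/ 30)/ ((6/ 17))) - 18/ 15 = 62/ 195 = 0.32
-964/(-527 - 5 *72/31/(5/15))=29884/17417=1.72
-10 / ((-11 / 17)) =170 / 11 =15.45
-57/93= -19/31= -0.61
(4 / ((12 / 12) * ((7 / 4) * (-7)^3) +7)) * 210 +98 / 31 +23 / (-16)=17255 / 56048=0.31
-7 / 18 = -0.39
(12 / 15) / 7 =4 / 35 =0.11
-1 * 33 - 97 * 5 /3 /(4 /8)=-1069 /3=-356.33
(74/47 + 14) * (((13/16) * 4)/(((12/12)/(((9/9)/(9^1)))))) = 5.62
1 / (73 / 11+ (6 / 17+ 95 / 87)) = 16269 / 131474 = 0.12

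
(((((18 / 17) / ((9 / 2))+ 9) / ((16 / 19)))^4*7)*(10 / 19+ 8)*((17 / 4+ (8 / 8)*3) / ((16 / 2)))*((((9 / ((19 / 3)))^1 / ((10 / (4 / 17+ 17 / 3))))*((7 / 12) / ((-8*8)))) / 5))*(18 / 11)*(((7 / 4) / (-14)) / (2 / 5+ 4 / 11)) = 9770029462240707807 / 30491196899983360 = 320.42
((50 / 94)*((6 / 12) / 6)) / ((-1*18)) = -25 / 10152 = -0.00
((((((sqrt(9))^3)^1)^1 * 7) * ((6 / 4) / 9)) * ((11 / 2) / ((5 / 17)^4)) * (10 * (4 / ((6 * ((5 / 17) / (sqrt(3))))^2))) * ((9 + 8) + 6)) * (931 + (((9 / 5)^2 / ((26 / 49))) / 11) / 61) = 4734024070643759913 / 247812500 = 19103249717.60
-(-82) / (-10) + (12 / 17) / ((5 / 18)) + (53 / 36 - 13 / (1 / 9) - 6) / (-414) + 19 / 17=-5381069 / 1266840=-4.25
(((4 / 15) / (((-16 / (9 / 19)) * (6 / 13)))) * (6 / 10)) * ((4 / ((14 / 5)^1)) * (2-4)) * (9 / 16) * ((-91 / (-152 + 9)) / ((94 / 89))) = 31239 / 3143360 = 0.01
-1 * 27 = -27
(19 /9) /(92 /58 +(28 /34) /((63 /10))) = 1.23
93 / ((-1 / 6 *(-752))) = 279 / 376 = 0.74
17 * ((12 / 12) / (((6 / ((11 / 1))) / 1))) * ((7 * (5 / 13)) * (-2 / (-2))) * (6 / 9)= 6545 / 117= 55.94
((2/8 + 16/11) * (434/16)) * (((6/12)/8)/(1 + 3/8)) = 16275/7744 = 2.10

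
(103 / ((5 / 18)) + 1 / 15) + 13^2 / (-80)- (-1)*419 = 189061 / 240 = 787.75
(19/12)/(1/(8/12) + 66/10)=95/486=0.20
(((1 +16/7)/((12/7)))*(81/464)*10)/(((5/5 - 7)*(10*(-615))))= 0.00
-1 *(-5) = 5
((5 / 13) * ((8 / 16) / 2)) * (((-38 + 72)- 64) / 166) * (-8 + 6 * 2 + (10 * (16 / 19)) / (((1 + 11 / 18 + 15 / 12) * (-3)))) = -110775 / 2111603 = -0.05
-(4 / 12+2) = -2.33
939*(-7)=-6573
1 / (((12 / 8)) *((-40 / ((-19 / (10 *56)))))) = 19 / 33600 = 0.00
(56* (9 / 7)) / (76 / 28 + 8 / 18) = 4536 / 199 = 22.79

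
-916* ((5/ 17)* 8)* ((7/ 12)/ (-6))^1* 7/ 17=224420/ 2601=86.28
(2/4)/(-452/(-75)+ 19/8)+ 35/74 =198635/373034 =0.53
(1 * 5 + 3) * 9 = 72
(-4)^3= -64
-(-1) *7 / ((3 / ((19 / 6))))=7.39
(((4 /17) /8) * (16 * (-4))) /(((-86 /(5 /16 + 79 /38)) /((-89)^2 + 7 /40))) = 230347769 /555560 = 414.62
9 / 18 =1 / 2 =0.50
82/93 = 0.88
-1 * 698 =-698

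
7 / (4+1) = 7 / 5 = 1.40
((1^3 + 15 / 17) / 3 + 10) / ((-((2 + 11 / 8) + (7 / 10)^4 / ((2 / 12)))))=-1355000 / 613989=-2.21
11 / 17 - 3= -40 / 17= -2.35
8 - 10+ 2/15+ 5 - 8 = -73/15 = -4.87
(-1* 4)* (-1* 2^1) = 8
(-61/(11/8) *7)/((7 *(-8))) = 5.55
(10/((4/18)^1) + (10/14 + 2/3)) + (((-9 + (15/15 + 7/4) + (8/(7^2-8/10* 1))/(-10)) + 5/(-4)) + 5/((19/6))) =40.44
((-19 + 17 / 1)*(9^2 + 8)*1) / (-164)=89 / 82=1.09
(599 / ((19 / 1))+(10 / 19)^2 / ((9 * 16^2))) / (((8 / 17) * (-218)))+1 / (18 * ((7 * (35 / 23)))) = -2982244949 / 9871877120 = -0.30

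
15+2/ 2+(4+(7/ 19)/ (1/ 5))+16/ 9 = 4039/ 171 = 23.62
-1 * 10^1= -10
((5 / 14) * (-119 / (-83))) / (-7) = -85 / 1162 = -0.07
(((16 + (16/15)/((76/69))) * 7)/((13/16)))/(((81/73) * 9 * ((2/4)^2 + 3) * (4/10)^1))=2027648/180063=11.26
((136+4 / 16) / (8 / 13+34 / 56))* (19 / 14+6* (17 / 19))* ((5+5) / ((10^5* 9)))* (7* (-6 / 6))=-17745091 / 304380000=-0.06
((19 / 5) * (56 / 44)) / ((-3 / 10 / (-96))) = 17024 / 11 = 1547.64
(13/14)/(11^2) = 13/1694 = 0.01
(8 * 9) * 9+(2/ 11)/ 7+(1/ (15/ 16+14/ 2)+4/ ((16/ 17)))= 25519355/ 39116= 652.40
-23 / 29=-0.79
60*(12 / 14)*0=0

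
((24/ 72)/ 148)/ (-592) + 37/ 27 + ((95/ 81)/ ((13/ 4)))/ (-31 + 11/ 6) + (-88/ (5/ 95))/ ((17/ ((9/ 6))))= -891556169573/ 6099387840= -146.17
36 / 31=1.16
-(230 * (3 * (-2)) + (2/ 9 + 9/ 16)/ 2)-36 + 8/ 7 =2711017/ 2016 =1344.75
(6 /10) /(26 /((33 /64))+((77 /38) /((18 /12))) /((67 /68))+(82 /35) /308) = 12350646 /1066331899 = 0.01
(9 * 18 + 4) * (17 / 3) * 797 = 2249134 / 3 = 749711.33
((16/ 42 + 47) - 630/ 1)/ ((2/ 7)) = -12235/ 6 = -2039.17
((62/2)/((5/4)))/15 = 124/75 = 1.65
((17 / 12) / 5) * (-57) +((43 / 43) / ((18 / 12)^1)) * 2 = -889 / 60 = -14.82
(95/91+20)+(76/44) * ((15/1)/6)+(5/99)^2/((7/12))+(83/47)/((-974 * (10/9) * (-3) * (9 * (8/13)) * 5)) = 138091961717821/5443864826400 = 25.37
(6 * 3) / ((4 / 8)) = 36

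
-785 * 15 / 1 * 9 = -105975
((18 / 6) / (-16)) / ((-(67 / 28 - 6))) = -21 / 404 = -0.05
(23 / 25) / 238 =23 / 5950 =0.00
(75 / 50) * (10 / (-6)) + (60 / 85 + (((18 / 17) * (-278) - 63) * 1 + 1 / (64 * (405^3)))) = -25957704203983 / 72275976000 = -359.15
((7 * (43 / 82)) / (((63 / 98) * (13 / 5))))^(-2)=23011209 / 110986225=0.21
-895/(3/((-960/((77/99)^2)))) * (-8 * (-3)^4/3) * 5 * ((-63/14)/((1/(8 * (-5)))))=-92036101224.49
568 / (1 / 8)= 4544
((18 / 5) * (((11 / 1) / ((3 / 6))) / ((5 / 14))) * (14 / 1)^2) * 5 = 1086624 / 5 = 217324.80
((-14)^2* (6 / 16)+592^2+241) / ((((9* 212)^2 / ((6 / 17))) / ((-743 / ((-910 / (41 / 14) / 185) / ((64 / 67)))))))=11802188701 / 821303847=14.37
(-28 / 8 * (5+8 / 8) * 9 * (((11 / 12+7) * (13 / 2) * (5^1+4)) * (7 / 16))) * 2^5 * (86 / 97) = -210773745 / 194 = -1086462.60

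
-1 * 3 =-3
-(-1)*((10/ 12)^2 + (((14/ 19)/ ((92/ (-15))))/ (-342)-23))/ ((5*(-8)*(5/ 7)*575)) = 11667607/ 8593605000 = 0.00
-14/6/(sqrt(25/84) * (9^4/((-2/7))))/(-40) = -sqrt(21)/984150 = -0.00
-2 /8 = -1 /4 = -0.25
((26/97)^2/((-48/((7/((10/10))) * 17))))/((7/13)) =-37349/112908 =-0.33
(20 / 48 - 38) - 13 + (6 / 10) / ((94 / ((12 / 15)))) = -713153 / 14100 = -50.58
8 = 8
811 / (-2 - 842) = -811 / 844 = -0.96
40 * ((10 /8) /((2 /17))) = 425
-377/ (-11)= 377/ 11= 34.27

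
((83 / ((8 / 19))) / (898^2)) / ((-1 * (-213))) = 1577 / 1374112416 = 0.00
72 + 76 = 148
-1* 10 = -10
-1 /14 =-0.07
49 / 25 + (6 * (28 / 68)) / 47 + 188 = 3795501 / 19975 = 190.01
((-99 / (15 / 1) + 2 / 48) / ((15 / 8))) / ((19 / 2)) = -0.37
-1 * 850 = -850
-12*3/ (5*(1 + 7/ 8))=-96/ 25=-3.84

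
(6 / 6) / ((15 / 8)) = 8 / 15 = 0.53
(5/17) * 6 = 1.76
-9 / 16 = -0.56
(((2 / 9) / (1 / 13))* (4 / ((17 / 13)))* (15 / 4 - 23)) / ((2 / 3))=-13013 / 51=-255.16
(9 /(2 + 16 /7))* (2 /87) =7 /145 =0.05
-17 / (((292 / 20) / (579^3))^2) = -16012543125671071425 / 5329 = -3004793230563158.46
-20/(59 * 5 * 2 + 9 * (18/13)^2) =-1690/51313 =-0.03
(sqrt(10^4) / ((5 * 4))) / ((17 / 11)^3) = 1.35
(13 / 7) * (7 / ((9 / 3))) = 13 / 3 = 4.33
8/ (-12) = -2/ 3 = -0.67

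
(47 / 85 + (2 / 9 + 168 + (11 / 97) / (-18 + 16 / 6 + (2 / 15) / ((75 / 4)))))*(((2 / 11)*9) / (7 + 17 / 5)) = 215928668687 / 8131568588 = 26.55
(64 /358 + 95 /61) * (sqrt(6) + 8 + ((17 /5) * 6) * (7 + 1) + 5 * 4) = 18957 * sqrt(6) /10919 + 18122892 /54595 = 336.20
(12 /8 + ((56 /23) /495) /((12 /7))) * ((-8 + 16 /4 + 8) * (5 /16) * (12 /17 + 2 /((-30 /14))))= -2977169 /6967620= -0.43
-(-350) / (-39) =-8.97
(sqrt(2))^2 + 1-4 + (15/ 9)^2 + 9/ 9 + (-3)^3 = -218/ 9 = -24.22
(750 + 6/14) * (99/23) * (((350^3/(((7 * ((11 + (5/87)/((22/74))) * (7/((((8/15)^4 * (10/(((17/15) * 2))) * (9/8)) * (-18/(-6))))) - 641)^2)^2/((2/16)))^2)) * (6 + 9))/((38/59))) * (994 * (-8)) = -101111262916656764566407167096947382245895700480000000/7335973933536562225356774734028497020452516594387865000998567059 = -0.00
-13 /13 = -1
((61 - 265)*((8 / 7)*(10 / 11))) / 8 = -2040 / 77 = -26.49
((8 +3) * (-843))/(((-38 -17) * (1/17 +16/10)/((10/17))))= 2810/47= 59.79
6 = 6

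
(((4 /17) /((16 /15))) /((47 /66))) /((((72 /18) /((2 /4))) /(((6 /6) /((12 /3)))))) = 495 /51136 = 0.01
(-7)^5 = -16807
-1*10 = -10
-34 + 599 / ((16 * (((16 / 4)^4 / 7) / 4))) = -30623 / 1024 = -29.91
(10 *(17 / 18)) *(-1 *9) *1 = -85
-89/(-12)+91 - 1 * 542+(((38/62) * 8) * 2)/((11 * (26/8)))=-443.31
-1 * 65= -65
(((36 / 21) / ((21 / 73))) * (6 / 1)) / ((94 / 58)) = 50808 / 2303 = 22.06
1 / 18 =0.06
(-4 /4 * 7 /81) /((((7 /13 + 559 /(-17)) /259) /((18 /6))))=400673 /192996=2.08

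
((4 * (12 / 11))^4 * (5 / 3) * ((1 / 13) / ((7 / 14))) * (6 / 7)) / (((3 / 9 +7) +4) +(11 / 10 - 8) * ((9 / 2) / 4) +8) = 6.89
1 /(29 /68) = 68 /29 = 2.34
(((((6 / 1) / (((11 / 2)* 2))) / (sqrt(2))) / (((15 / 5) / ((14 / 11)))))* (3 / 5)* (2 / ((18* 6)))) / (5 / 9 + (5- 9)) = -7* sqrt(2) / 18755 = -0.00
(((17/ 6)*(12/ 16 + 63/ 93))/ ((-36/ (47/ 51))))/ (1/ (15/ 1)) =-13865/ 8928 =-1.55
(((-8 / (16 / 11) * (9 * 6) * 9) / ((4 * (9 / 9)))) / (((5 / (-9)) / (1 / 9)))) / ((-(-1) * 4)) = 2673 / 80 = 33.41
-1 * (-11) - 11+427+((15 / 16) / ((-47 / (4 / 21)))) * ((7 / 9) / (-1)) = 722489 / 1692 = 427.00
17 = 17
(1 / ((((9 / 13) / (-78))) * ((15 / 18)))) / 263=-676 / 1315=-0.51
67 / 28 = 2.39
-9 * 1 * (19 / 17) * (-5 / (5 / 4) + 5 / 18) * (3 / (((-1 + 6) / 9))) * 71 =2440341 / 170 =14354.95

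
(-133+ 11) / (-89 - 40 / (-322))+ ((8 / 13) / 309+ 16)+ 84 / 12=1401039205 / 57479253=24.37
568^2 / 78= 161312 / 39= 4136.21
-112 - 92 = -204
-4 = -4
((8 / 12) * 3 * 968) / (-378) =-968 / 189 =-5.12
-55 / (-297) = 5 / 27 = 0.19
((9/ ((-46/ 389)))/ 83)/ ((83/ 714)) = -1249857/ 158447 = -7.89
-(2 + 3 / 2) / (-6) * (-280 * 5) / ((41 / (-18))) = 358.54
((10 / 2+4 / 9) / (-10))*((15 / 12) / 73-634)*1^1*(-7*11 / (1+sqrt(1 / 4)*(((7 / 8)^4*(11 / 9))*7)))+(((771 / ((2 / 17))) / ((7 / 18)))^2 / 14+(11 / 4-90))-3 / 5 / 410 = 107664151452518087069 / 5309672687900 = 20276984.62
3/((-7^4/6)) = -18/2401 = -0.01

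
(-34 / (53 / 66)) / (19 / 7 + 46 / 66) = -129591 / 10441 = -12.41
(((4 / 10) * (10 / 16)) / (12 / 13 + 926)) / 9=13 / 433800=0.00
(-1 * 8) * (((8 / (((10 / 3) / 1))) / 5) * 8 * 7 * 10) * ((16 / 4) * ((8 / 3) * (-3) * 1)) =344064 / 5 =68812.80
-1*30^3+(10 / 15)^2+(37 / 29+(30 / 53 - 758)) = -383944787 / 13833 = -27755.71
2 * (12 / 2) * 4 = 48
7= 7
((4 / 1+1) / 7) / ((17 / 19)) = 95 / 119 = 0.80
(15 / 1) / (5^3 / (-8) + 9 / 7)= -840 / 803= -1.05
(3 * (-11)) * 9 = -297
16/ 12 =4/ 3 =1.33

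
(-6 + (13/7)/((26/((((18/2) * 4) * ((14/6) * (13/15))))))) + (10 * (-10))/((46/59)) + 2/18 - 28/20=-134912/1035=-130.35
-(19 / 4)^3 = -6859 / 64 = -107.17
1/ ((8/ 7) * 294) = 1/ 336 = 0.00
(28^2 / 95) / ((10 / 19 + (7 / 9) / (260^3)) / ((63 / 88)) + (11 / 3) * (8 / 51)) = 3320535254400 / 527227296871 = 6.30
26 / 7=3.71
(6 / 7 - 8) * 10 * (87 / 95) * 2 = -17400 / 133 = -130.83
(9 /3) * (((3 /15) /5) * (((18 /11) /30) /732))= 0.00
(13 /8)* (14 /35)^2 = 13 /50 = 0.26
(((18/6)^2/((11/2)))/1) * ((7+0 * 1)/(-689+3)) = -9/539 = -0.02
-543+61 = -482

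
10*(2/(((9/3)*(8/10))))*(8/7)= 200/21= 9.52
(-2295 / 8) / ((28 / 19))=-43605 / 224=-194.67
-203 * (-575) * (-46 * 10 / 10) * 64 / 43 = -343638400 / 43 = -7991590.70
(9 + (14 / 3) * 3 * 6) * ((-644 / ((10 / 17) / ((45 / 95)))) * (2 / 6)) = -1527246 / 95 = -16076.27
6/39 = 2/13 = 0.15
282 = 282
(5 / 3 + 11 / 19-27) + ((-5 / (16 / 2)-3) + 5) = -10661 / 456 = -23.38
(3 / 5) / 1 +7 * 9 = 318 / 5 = 63.60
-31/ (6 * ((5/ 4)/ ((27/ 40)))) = -279/ 100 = -2.79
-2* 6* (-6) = 72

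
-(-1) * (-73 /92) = -73 /92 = -0.79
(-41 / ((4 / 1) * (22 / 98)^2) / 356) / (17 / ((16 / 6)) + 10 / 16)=-14063 / 172304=-0.08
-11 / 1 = -11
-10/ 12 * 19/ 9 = -95/ 54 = -1.76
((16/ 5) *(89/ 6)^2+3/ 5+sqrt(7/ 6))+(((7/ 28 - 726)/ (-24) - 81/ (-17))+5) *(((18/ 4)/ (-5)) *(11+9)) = -188353/ 12240+sqrt(42)/ 6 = -14.31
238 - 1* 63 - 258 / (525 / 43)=26927 / 175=153.87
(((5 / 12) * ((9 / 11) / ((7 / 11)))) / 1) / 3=5 / 28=0.18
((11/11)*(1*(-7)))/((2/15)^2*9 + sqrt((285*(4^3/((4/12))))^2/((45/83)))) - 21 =-18121622399741/862934399996 - 997500*sqrt(415)/215733599999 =-21.00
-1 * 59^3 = -205379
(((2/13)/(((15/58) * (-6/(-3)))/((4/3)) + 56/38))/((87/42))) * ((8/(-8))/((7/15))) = -4560/53339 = -0.09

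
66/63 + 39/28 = 205/84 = 2.44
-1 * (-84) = 84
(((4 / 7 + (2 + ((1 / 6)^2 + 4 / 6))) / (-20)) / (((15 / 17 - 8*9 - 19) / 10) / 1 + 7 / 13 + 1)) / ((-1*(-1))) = 181883 / 8324064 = 0.02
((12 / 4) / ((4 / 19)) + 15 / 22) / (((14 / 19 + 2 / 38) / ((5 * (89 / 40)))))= 370329 / 1760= 210.41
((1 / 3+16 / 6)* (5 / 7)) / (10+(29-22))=15 / 119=0.13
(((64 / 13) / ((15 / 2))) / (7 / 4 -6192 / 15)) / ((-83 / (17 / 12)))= 2176 / 79834131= 0.00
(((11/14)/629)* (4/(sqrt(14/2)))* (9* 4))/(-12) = -66* sqrt(7)/30821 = -0.01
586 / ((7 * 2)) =293 / 7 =41.86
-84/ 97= -0.87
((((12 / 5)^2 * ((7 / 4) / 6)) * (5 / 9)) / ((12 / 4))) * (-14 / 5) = -196 / 225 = -0.87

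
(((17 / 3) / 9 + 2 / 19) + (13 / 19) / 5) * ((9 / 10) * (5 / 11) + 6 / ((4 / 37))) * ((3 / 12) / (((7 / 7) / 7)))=160433 / 1881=85.29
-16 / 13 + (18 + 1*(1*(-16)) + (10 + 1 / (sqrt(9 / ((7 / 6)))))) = sqrt(42) / 18 + 140 / 13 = 11.13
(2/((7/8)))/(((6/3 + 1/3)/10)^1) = 480/49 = 9.80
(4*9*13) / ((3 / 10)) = 1560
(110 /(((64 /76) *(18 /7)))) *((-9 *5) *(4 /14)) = -653.12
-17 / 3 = -5.67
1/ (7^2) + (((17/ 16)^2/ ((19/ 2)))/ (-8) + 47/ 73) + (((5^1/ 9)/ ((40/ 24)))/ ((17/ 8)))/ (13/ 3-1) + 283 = 1678206205363/ 5915499520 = 283.70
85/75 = 17/15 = 1.13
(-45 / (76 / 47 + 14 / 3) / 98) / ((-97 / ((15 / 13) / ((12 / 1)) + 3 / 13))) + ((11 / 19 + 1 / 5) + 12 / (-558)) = 2931784198219 / 3869380416720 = 0.76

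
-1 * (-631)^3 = 251239591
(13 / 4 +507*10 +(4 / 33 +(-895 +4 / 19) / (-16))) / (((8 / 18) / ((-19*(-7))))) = 1080598953 / 704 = 1534941.69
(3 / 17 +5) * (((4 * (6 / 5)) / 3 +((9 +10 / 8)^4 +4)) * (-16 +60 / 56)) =-32498601927 / 38080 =-853429.67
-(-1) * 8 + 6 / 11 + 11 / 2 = 309 / 22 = 14.05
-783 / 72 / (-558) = 29 / 1488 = 0.02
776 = 776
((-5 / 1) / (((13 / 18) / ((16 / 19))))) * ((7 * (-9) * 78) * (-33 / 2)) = -8981280 / 19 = -472698.95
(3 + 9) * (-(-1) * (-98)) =-1176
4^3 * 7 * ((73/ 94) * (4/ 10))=32704/ 235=139.17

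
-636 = -636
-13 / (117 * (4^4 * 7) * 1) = -1 / 16128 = -0.00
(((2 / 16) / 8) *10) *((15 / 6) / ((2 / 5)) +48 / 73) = 10085 / 9344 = 1.08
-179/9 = -19.89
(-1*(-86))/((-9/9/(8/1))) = -688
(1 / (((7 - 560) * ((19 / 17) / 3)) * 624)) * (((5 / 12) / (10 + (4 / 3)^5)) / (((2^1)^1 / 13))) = -6885 / 4645270784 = -0.00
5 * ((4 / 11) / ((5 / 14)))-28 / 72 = 931 / 198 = 4.70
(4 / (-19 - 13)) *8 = -1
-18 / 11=-1.64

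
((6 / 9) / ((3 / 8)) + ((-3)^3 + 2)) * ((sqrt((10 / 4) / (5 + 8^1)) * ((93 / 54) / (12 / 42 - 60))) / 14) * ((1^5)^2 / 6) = 31 * sqrt(130) / 101088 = 0.00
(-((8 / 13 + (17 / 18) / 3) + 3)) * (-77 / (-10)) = -212443 / 7020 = -30.26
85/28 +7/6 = 353/84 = 4.20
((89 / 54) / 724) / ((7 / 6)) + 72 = 3284153 / 45612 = 72.00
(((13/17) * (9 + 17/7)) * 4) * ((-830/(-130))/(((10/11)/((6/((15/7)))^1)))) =58432/85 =687.44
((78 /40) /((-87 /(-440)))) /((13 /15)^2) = 4950 /377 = 13.13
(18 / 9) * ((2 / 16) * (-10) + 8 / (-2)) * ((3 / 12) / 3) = -7 / 8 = -0.88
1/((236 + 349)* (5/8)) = 8/2925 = 0.00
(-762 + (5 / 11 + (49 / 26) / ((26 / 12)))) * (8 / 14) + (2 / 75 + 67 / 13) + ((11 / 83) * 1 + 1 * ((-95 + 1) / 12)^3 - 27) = -5465104944449 / 5832426600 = -937.02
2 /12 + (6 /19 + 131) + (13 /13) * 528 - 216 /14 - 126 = 413407 /798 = 518.05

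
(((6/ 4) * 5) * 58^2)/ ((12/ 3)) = 12615/ 2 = 6307.50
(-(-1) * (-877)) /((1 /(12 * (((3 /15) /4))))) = -2631 /5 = -526.20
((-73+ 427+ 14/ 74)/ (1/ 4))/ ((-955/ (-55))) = 576620/ 7067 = 81.59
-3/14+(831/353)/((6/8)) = 14453/4942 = 2.92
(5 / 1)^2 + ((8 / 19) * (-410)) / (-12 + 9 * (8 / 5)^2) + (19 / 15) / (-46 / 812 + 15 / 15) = 26877643 / 2510565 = 10.71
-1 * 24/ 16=-3/ 2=-1.50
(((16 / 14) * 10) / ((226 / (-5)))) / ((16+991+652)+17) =-50 / 331429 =-0.00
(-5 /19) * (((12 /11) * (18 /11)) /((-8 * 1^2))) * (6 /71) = 810 /163229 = 0.00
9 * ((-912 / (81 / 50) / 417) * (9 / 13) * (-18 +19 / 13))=3268000 / 23491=139.12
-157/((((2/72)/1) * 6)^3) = -33912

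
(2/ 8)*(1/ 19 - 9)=-85/ 38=-2.24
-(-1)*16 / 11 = 1.45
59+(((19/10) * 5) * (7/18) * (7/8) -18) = 12739/288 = 44.23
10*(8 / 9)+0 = 8.89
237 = 237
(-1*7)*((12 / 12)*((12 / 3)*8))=-224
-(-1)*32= 32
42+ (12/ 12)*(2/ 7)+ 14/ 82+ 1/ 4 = 49027/ 1148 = 42.71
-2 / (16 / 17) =-17 / 8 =-2.12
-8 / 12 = -2 / 3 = -0.67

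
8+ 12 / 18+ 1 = 29 / 3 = 9.67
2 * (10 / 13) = 20 / 13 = 1.54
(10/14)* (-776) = -3880/7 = -554.29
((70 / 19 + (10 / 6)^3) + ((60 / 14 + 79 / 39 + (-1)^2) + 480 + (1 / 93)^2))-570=-3336624292 / 44862363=-74.37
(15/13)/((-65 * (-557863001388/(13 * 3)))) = 1/805802113116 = 0.00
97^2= 9409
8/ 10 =4/ 5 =0.80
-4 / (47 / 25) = -100 / 47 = -2.13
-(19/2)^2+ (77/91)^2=-60525/676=-89.53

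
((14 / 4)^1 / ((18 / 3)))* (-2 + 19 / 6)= 49 / 72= 0.68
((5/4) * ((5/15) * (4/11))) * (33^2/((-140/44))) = -363/7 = -51.86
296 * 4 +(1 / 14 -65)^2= 1058345 / 196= 5399.72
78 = 78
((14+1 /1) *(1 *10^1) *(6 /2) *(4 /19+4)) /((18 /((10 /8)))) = 131.58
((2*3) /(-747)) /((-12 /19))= 19 /1494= 0.01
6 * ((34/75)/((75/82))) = 5576/1875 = 2.97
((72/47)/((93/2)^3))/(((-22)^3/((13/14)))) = -52/39136347327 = -0.00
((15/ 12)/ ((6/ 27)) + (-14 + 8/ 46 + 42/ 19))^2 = 438609249/ 12222016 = 35.89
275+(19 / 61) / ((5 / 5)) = 275.31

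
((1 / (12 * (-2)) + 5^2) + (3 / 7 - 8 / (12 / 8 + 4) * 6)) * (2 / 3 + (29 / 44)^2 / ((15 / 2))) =5141429 / 425920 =12.07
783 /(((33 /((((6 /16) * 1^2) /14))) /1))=783 /1232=0.64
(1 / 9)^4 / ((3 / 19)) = 19 / 19683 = 0.00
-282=-282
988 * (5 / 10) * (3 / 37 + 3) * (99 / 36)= 154869 / 37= 4185.65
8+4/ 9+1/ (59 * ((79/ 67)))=354839/ 41949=8.46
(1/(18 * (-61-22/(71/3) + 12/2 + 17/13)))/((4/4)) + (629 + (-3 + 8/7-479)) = 941058595/6352416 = 148.14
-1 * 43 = -43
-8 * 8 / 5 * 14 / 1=-896 / 5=-179.20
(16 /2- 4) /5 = 4 /5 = 0.80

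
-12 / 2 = -6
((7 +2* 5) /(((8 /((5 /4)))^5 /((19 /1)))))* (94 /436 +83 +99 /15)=19763360625 /7314866176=2.70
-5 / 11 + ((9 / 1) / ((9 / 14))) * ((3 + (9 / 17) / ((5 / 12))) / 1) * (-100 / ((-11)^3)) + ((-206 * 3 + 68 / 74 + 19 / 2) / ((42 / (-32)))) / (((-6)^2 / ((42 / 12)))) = 49.04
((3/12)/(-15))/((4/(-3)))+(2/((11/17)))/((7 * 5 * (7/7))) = 621/6160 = 0.10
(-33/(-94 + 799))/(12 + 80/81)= -891/247220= -0.00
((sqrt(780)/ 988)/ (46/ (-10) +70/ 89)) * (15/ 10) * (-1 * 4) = 1335 * sqrt(195)/ 419159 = 0.04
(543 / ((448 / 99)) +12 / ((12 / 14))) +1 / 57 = 3422101 / 25536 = 134.01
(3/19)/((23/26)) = 78/437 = 0.18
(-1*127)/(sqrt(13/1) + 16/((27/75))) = -457200/158947 + 10287*sqrt(13)/158947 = -2.64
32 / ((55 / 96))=3072 / 55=55.85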